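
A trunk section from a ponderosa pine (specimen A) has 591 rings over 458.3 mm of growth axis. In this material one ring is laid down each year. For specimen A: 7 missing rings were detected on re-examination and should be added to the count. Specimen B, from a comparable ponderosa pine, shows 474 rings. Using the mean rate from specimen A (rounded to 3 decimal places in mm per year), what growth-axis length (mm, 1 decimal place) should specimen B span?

363.1 mm

Specimen A: after corrections the count is 591 + 7 = 598 rings.
A: Mean rate = 458.3 mm / 598 years ≈ 0.766 mm/yr.
B's length ≈ 0.766 × 474 = 363.1 mm.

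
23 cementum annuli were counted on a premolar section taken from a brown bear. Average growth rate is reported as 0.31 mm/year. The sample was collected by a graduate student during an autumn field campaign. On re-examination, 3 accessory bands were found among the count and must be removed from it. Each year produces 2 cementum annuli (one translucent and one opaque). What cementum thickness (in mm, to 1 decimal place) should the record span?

3.1 mm

After corrections the count is 23 − 3 = 20 cementum annuli.
Dividing by 2 cementum annuli per year: 20 / 2 = 10 years.
Length ≈ 0.31 × 10 = 3.1 mm.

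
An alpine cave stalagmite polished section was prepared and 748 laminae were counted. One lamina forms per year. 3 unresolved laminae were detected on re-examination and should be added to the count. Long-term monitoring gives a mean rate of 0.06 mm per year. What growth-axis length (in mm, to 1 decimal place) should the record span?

45.1 mm

True lamina count = 748 + 3 = 751.
751 years at 0.06 mm/year gives 0.06 × 751 = 45.1 mm.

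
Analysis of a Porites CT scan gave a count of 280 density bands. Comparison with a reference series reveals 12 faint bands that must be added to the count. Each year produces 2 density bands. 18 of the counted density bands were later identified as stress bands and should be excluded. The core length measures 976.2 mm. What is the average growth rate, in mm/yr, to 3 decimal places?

7.126 mm/yr

After corrections the count is 280 − 18 + 12 = 274 density bands.
Dividing by 2 density bands per year: 274 / 2 = 137 years.
Extension rate ≈ 976.2 / 137 = 7.126 mm/yr.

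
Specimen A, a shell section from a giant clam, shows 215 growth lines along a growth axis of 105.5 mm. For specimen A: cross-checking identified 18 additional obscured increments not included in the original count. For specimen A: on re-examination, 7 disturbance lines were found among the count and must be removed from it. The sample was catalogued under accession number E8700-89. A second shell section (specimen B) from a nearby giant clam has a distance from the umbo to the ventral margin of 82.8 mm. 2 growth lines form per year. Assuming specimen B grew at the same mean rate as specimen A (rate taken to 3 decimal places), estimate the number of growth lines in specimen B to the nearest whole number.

Specimen A: correcting the raw count gives 215 − 7 + 18 = 226 true growth lines.
Specimen A: with 2 growth lines per year, 226 / 2 = 113 years.
A: Mean rate = 105.5 mm / 113 years ≈ 0.934 mm/yr.
Specimen B: 82.8 mm / 0.934 mm per year = 88.65 years; at 2 growth lines per year that is 88.65 × 2 ≈ 177 growth lines.

177 growth lines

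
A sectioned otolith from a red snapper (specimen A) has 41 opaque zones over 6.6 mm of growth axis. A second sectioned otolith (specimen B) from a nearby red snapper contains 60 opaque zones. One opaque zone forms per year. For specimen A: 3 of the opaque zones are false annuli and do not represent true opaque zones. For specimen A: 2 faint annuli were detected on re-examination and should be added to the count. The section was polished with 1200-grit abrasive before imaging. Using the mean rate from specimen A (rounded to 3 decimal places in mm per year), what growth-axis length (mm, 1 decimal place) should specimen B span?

Specimen A: adjusted count: 41 − 3 + 2 = 40 opaque zones.
A: Extension rate ≈ 6.6 / 40 = 0.165 mm per year.
Length of B = 0.165 × 60 = 9.9 mm.

9.9 mm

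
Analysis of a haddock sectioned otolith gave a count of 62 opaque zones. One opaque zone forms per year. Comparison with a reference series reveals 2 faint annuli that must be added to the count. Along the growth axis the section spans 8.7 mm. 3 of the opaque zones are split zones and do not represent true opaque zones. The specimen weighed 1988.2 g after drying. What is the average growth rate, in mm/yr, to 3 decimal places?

Adjusted count: 62 − 3 + 2 = 61 opaque zones.
Extension rate ≈ 8.7 / 61 = 0.143 mm/yr.

0.143 mm/yr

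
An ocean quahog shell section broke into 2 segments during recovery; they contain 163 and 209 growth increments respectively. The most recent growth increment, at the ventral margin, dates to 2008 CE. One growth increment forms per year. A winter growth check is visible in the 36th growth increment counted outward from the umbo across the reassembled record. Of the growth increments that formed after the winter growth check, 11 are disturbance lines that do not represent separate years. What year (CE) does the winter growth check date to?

Total growth increments = 163 + 209 = 372.
372 − 36 = 336 growth increments lie beyond the winter growth check toward the ventral margin.
336 − 11 false = 325 true growth increments after the winter growth check.
2008 − 325 = 1683 CE.

1683 CE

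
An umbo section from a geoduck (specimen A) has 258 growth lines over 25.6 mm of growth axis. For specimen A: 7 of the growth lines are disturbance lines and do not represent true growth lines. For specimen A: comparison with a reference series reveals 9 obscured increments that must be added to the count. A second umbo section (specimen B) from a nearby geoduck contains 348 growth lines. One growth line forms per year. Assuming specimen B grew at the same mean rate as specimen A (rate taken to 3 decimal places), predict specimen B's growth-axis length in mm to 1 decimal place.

Specimen A: after corrections the count is 258 − 7 + 9 = 260 growth lines.
A: Mean rate = 25.6 mm / 260 years ≈ 0.098 mm/year.
For B, 0.098 mm/year × 348 years = 34.1 mm.

34.1 mm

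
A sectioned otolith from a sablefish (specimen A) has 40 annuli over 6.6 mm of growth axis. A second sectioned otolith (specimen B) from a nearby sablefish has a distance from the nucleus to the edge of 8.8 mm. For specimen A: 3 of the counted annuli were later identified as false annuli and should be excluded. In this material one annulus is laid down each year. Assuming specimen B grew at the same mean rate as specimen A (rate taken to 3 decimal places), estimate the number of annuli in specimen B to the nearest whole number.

49 annuli

Specimen A: after corrections the count is 40 − 3 = 37 annuli.
A: Extension rate ≈ 6.6 / 37 = 0.178 mm/yr.
Specimen B: 8.8 mm / 0.178 mm per year = 49.44 years ≈ 49 annuli.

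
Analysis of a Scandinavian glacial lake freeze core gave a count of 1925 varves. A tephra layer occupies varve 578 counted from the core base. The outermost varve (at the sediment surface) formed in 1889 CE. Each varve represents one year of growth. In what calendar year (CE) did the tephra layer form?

Between varve 578 and the sediment surface there are 1925 − 578 = 1347 varves.
Counting back 1347 years from 1889 CE places the tephra layer in 1889 − 1347 = 542 CE.

542 CE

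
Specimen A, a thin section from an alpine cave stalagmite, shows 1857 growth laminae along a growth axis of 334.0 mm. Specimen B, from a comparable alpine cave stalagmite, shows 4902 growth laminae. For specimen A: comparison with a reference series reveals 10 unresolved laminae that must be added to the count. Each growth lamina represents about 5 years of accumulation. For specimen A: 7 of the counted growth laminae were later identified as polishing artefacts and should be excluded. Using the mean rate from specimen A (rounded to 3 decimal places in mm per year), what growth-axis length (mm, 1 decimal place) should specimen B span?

Specimen A: correcting the raw count gives 1857 − 7 + 10 = 1860 true growth laminae.
Specimen A: at 5 years per growth lamina, 1860 × 5 = 9300 years.
A: Mean rate = 334.0 mm / 9300 years ≈ 0.036 mm/year.
Specimen B: multiplying by 5 years per growth lamina: 4902 × 5 = 24510 years. B's length ≈ 0.036 × 24510 = 882.4 mm.

882.4 mm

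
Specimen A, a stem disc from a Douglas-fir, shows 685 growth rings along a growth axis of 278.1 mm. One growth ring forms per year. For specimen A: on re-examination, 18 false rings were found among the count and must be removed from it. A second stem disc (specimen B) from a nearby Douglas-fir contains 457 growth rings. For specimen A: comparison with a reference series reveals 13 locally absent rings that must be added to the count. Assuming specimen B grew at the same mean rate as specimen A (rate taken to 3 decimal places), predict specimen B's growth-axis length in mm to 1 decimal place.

186.9 mm

Specimen A: true growth ring count = 685 − 18 + 13 = 680.
A: Mean rate = 278.1 mm / 680 years ≈ 0.409 mm per year.
B's length ≈ 0.409 × 457 = 186.9 mm.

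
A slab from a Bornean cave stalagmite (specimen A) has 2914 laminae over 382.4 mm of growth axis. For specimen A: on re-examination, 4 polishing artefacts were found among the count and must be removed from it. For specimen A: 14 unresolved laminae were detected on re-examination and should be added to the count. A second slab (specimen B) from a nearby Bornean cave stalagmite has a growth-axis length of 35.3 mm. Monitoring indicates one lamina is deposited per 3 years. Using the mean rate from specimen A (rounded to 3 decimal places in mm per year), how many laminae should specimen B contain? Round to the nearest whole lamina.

267 laminae

Specimen A: adjusted count: 2914 − 4 + 14 = 2924 laminae.
Specimen A: multiplying by 3 years per lamina: 2924 × 3 = 8772 years.
A: Extension rate ≈ 382.4 / 8772 = 0.044 mm/year.
Specimen B: 35.3 mm / 0.044 mm per year = 802.27 years; at 3 years per lamina that is 802.27 / 3 ≈ 267 laminae.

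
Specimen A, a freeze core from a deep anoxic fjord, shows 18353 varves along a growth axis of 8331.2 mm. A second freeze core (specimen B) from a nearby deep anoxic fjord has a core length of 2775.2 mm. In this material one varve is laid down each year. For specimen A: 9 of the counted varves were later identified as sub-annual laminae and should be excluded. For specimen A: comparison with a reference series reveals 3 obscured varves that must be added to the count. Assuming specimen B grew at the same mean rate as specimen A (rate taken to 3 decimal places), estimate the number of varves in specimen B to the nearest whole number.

6113 varves

Specimen A: after corrections the count is 18353 − 9 + 3 = 18347 varves.
A: Extension rate ≈ 8331.2 / 18347 = 0.454 mm/yr.
For B, 2775.2 / 0.454 = 6112.78 years ≈ 6113 varves.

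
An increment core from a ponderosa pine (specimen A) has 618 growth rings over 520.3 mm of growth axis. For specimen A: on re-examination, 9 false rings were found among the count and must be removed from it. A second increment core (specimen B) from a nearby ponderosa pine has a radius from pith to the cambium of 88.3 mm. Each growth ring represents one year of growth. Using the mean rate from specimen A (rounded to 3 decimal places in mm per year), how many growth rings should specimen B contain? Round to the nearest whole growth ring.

Specimen A: adjusted count: 618 − 9 = 609 growth rings.
A: Mean rate = 520.3 mm / 609 years ≈ 0.854 mm/yr.
B spans 88.3 / 0.854 = 103.40 years ≈ 103 growth rings.

103 growth rings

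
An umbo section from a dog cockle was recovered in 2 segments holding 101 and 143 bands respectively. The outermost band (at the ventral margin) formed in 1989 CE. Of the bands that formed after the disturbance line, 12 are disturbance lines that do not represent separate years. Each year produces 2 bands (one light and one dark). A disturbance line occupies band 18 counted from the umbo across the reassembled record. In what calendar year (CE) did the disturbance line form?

Total bands = 101 + 143 = 244.
244 − 18 = 226 bands lie beyond the disturbance line toward the ventral margin.
226 − 12 false = 214 true bands after the disturbance line.
214 bands at 2 per year is 214 / 2 = 107 years.
Counting back 107 years from 1989 CE places the disturbance line in 1989 − 107 = 1882 CE.

1882 CE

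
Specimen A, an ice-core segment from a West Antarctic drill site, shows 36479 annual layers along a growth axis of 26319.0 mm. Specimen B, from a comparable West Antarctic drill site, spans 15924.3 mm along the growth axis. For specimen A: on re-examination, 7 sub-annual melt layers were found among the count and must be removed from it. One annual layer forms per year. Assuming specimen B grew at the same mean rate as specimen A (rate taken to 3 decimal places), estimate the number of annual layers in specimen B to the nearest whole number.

22056 annual layers

Specimen A: true annual layer count = 36479 − 7 = 36472.
A: Extension rate ≈ 26319.0 / 36472 = 0.722 mm/yr.
For B, 15924.3 / 0.722 = 22055.82 years ≈ 22056 annual layers.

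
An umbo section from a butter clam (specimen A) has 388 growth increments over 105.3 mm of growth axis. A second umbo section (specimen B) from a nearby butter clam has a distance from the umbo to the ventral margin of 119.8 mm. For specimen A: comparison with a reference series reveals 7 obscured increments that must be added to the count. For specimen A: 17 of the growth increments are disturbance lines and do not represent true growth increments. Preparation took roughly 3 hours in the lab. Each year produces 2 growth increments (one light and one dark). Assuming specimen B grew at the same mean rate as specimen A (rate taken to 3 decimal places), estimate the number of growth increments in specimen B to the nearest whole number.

430 growth increments

Specimen A: correcting the raw count gives 388 − 17 + 7 = 378 true growth increments.
Specimen A: with 2 growth increments per year, 378 / 2 = 189 years.
A: Extension rate ≈ 105.3 / 189 = 0.557 mm/year.
B spans 119.8 / 0.557 = 215.08 years; at 2 growth increments per year that is 215.08 × 2 ≈ 430 growth increments.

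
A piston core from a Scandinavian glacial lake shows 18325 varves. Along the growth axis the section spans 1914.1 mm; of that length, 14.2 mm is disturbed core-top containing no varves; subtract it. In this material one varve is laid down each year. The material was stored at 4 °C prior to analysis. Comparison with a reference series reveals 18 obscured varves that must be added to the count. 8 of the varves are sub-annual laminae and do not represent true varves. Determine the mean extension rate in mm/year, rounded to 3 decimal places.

After corrections the count is 18325 − 8 + 18 = 18335 varves.
Net length = 1914.1 − 14.2 = 1899.9 mm.
Mean rate = 1899.9 mm / 18335 years ≈ 0.104 mm/year.

0.104 mm/year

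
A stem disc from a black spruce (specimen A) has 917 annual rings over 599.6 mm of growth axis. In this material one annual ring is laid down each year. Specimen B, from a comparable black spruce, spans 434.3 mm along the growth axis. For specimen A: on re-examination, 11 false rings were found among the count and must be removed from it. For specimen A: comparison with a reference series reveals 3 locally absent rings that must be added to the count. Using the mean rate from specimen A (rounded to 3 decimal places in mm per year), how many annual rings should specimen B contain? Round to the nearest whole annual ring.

Specimen A: adjusted count: 917 − 11 + 3 = 909 annual rings.
A: 599.6 mm over 909 years gives 599.6 / 909 ≈ 0.660 mm/year.
Specimen B: 434.3 mm / 0.660 mm per year = 658.03 years ≈ 658 annual rings.

658 annual rings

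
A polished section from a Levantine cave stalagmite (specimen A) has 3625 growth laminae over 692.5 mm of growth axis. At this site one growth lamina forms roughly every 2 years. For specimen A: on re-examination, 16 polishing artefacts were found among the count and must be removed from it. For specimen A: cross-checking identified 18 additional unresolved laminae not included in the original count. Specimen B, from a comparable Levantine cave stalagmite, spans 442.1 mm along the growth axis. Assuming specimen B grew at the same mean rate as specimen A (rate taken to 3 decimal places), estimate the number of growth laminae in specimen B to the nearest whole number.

2327 growth laminae

Specimen A: adjusted count: 3625 − 16 + 18 = 3627 growth laminae.
Specimen A: multiplying by 2 years per growth lamina: 3627 × 2 = 7254 years.
A: 692.5 mm over 7254 years gives 692.5 / 7254 ≈ 0.095 mm/yr.
Specimen B: 442.1 mm / 0.095 mm per year = 4653.68 years; at 2 years per growth lamina that is 4653.68 / 2 ≈ 2327 growth laminae.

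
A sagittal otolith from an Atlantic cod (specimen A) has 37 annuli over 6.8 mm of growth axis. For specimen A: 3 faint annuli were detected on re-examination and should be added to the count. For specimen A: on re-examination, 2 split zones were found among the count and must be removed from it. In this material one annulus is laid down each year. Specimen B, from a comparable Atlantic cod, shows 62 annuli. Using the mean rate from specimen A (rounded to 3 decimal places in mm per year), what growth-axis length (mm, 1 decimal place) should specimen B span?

Specimen A: after corrections the count is 37 − 2 + 3 = 38 annuli.
A: Mean rate = 6.8 mm / 38 years ≈ 0.179 mm per year.
Length of B = 0.179 × 62 = 11.1 mm.

11.1 mm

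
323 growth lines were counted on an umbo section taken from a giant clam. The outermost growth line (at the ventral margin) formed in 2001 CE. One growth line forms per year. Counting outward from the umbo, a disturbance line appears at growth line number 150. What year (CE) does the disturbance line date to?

Between growth line 150 and the ventral margin there are 323 − 150 = 173 growth lines.
2001 − 173 = 1828 CE.

1828 CE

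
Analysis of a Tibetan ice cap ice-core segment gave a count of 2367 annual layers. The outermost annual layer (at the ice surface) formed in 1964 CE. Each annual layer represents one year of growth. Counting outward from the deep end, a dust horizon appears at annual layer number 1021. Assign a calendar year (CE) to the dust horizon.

2367 − 1021 = 1346 annual layers lie beyond the dust horizon toward the ice surface.
The annual layer at the ice surface is 1964 CE, so the dust horizon dates to 1964 − 1346 = 618 CE.

618 CE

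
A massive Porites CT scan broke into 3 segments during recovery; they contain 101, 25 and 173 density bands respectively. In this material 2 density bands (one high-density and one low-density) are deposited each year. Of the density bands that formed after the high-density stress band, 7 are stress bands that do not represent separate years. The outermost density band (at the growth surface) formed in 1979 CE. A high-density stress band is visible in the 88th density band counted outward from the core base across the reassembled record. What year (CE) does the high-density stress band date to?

1877 CE

Total density bands = 101 + 25 + 173 = 299.
299 − 88 = 211 density bands lie beyond the high-density stress band toward the growth surface.
211 − 7 false = 204 true density bands after the high-density stress band.
Dividing by 2 density bands per year: 204 / 2 = 102 years.
Counting back 102 years from 1979 CE places the high-density stress band in 1979 − 102 = 1877 CE.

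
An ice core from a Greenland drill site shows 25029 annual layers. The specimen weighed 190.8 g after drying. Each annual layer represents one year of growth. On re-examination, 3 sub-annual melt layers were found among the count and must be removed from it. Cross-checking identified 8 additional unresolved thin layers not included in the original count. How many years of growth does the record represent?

True annual layer count = 25029 − 3 + 8 = 25034.
At one annual layer per year, that is 25034 years.

25034 years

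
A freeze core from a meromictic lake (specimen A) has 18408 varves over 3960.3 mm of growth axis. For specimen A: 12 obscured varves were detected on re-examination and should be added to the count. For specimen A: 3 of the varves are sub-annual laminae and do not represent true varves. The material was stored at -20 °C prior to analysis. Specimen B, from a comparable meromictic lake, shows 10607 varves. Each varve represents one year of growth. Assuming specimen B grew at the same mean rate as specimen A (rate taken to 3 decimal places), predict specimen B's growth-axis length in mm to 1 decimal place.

Specimen A: true varve count = 18408 − 3 + 12 = 18417.
A: 3960.3 mm over 18417 years gives 3960.3 / 18417 ≈ 0.215 mm per year.
For B, 0.215 mm/year × 10607 years = 2280.5 mm.

2280.5 mm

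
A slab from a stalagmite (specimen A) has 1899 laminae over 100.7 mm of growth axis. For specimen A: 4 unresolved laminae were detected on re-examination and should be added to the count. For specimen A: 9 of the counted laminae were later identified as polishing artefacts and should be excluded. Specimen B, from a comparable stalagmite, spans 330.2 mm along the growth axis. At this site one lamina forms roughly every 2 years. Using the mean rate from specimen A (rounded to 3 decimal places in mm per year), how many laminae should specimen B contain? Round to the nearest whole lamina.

6115 laminae

Specimen A: true lamina count = 1899 − 9 + 4 = 1894.
Specimen A: at 2 years per lamina, 1894 × 2 = 3788 years.
A: 100.7 mm over 3788 years gives 100.7 / 3788 ≈ 0.027 mm/yr.
Specimen B: 330.2 mm / 0.027 mm per year = 12229.63 years; at 2 years per lamina that is 12229.63 / 2 ≈ 6115 laminae.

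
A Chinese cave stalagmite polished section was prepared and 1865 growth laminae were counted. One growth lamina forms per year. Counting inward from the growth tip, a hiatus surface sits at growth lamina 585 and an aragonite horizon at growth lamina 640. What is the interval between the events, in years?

Separation: 640 − 585 = 55 growth laminae.
One growth lamina per year makes the interval 55 years.

55 years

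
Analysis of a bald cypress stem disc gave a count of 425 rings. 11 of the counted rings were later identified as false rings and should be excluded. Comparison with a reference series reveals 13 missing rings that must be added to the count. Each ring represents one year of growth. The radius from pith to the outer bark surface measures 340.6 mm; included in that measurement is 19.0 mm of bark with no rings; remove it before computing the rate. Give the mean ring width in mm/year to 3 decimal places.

0.753 mm/year

Adjusted count: 425 − 11 + 13 = 427 rings.
Removing the 19.0 mm offcut leaves 340.6 − 19.0 = 321.6 mm.
Mean rate = 321.6 mm / 427 years ≈ 0.753 mm/year.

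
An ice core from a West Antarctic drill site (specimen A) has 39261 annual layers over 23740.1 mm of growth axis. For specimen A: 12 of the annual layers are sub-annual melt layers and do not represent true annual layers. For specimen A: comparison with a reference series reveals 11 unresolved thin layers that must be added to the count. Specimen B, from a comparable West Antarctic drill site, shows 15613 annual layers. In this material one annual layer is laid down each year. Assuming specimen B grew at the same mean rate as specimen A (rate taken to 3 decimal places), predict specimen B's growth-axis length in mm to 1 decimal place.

Specimen A: correcting the raw count gives 39261 − 12 + 11 = 39260 true annual layers.
A: Extension rate ≈ 23740.1 / 39260 = 0.605 mm/year.
B's length ≈ 0.605 × 15613 = 9445.9 mm.

9445.9 mm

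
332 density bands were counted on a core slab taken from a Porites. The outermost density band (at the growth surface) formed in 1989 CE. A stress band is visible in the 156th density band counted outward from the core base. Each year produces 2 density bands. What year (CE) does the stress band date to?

Between density band 156 and the growth surface there are 332 − 156 = 176 density bands.
Dividing by 2 density bands per year: 176 / 2 = 88 years.
Counting back 88 years from 1989 CE places the stress band in 1989 − 88 = 1901 CE.

1901 CE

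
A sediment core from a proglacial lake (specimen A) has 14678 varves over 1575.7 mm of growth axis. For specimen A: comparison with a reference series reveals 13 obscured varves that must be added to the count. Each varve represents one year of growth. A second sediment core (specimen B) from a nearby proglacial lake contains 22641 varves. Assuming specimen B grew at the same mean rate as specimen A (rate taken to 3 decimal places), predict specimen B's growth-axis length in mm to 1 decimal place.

Specimen A: correcting the raw count gives 14678 + 13 = 14691 true varves.
A: 1575.7 mm over 14691 years gives 1575.7 / 14691 ≈ 0.107 mm/yr.
For B, 0.107 mm/year × 22641 years = 2422.6 mm.

2422.6 mm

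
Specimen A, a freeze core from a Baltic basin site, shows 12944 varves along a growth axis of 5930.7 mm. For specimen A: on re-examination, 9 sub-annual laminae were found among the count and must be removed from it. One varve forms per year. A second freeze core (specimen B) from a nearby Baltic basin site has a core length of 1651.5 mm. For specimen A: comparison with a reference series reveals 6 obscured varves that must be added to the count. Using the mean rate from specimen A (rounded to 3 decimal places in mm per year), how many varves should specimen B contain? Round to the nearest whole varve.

3606 varves

Specimen A: correcting the raw count gives 12944 − 9 + 6 = 12941 true varves.
A: Mean rate = 5930.7 mm / 12941 years ≈ 0.458 mm per year.
Specimen B: 1651.5 mm / 0.458 mm per year = 3605.90 years ≈ 3606 varves.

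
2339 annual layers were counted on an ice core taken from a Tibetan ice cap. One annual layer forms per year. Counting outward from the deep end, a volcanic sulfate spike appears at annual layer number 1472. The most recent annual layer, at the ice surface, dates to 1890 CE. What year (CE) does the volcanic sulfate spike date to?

1023 CE

2339 − 1472 = 867 annual layers lie beyond the volcanic sulfate spike toward the ice surface.
The annual layer at the ice surface is 1890 CE, so the volcanic sulfate spike dates to 1890 − 867 = 1023 CE.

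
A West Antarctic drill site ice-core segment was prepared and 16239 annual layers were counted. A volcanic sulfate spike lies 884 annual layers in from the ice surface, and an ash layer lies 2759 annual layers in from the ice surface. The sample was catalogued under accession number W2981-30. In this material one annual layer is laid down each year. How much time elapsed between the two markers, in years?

1875 years

The two markers are separated by 2759 − 884 = 1875 annual layers.
That is 1875 years at one annual layer per year.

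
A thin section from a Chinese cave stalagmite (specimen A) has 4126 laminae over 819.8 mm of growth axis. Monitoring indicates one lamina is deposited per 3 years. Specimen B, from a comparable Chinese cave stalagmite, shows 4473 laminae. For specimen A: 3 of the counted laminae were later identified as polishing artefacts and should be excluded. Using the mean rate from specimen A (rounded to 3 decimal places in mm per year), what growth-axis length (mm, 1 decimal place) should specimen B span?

Specimen A: correcting the raw count gives 4126 − 3 = 4123 true laminae.
Specimen A: multiplying by 3 years per lamina: 4123 × 3 = 12369 years.
A: 819.8 mm over 12369 years gives 819.8 / 12369 ≈ 0.066 mm/yr.
Specimen B: multiplying by 3 years per lamina: 4473 × 3 = 13419 years. Length of B = 0.066 × 13419 = 885.7 mm.

885.7 mm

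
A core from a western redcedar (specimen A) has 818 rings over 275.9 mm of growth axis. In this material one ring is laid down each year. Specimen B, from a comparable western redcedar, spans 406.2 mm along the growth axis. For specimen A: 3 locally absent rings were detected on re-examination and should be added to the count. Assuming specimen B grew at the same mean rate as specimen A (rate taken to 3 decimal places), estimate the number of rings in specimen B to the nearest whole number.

Specimen A: correcting the raw count gives 818 + 3 = 821 true rings.
A: 275.9 mm over 821 years gives 275.9 / 821 ≈ 0.336 mm/year.
B spans 406.2 / 0.336 = 1208.93 years ≈ 1209 rings.

1209 rings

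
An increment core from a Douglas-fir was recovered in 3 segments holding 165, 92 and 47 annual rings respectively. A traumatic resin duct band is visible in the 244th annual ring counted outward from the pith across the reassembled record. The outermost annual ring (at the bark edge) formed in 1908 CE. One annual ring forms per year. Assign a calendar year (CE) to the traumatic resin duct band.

1848 CE

Total annual rings = 165 + 92 + 47 = 304.
304 − 244 = 60 annual rings lie beyond the traumatic resin duct band toward the bark edge.
1908 − 60 = 1848 CE.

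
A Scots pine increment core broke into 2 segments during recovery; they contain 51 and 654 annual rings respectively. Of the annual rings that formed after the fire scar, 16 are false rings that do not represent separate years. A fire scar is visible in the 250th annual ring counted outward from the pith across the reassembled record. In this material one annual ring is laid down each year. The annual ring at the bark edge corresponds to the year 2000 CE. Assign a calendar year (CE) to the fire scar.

1561 CE

Total annual rings = 51 + 654 = 705.
The fire scar sits at annual ring 250 from the pith, so 705 − 250 = 455 annual rings formed after it.
Excluding 16 false annual rings: 455 − 16 = 439.
2000 − 439 = 1561 CE.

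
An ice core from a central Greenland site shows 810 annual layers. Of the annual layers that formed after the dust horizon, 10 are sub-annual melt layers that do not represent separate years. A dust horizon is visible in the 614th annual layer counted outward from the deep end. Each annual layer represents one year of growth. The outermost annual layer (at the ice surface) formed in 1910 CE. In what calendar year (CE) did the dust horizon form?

1724 CE

810 − 614 = 196 annual layers lie beyond the dust horizon toward the ice surface.
196 − 10 false = 186 true annual layers after the dust horizon.
1910 − 186 = 1724 CE.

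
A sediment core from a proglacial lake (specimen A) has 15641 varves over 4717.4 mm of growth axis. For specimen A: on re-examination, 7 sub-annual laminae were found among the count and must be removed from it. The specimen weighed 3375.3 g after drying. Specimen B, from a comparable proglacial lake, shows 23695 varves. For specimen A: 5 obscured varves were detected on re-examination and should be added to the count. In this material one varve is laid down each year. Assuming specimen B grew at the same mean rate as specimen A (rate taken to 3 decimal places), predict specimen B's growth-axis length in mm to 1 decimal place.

7155.9 mm

Specimen A: true varve count = 15641 − 7 + 5 = 15639.
A: Extension rate ≈ 4717.4 / 15639 = 0.302 mm/year.
For B, 0.302 mm/year × 23695 years = 7155.9 mm.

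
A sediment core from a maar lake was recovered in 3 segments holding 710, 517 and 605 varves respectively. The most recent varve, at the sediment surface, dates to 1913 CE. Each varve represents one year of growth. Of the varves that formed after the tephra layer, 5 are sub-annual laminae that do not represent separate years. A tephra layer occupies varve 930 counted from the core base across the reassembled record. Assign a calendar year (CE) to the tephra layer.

Total varves = 710 + 517 + 605 = 1832.
Between varve 930 and the sediment surface there are 1832 − 930 = 902 varves.
Excluding 5 false varves: 902 − 5 = 897.
Counting back 897 years from 1913 CE places the tephra layer in 1913 − 897 = 1016 CE.

1016 CE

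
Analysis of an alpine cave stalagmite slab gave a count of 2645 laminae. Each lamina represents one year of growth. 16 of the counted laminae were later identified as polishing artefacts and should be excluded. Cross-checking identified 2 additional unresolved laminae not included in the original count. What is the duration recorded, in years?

2631 yr

Correcting the raw count gives 2645 − 16 + 2 = 2631 true laminae.
With a one-to-one lamina periodicity this is 2631 years.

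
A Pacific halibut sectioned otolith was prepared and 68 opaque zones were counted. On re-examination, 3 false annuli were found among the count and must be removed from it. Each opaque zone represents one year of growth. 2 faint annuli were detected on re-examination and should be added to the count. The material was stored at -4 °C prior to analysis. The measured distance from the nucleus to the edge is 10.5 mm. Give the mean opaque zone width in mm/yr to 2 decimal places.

Correcting the raw count gives 68 − 3 + 2 = 67 true opaque zones.
Extension rate ≈ 10.5 / 67 = 0.16 mm/yr.

0.16 mm/yr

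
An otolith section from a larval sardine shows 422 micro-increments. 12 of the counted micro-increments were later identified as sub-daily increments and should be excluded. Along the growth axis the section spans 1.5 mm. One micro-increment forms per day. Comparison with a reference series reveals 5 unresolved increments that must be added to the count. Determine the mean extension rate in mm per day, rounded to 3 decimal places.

0.004 mm per day

Adjusted count: 422 − 12 + 5 = 415 micro-increments.
Mean rate = 1.5 mm / 415 days ≈ 0.004 mm per day.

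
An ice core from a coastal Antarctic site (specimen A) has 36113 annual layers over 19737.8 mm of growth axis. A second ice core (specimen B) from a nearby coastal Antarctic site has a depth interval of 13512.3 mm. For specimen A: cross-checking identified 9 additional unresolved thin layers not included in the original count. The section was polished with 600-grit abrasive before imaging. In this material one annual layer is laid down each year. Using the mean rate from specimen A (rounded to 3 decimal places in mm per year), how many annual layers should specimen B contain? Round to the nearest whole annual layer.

24748 annual layers

Specimen A: after corrections the count is 36113 + 9 = 36122 annual layers.
A: 19737.8 mm over 36122 years gives 19737.8 / 36122 ≈ 0.546 mm/yr.
B spans 13512.3 / 0.546 = 24747.80 years ≈ 24748 annual layers.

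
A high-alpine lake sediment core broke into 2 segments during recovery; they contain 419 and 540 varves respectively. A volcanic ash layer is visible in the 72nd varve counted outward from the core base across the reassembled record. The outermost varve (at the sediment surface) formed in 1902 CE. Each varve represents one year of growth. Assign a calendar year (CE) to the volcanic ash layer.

Total varves = 419 + 540 = 959.
The volcanic ash layer sits at varve 72 from the core base, so 959 − 72 = 887 varves formed after it.
1902 − 887 = 1015 CE.

1015 CE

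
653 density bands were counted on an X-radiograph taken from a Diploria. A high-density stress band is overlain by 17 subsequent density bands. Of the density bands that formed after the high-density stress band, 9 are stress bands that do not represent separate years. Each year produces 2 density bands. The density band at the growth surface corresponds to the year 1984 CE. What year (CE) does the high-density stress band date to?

1980 CE

17 density bands post-date the high-density stress band.
Excluding 9 false density bands: 17 − 9 = 8.
Dividing by 2 density bands per year: 8 / 2 = 4 years.
Counting back 4 years from 1984 CE places the high-density stress band in 1984 − 4 = 1980 CE.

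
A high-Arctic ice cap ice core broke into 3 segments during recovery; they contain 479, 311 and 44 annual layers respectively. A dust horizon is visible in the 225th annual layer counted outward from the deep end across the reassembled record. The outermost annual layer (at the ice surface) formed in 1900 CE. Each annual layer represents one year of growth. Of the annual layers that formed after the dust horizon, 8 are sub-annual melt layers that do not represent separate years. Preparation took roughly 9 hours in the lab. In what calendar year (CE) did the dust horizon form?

1299 CE

Total annual layers = 479 + 311 + 44 = 834.
The dust horizon sits at annual layer 225 from the deep end, so 834 − 225 = 609 annual layers formed after it.
Removing the 8 false annual layers leaves 609 − 8 = 601 true annual layers beyond the dust horizon.
1900 − 601 = 1299 CE.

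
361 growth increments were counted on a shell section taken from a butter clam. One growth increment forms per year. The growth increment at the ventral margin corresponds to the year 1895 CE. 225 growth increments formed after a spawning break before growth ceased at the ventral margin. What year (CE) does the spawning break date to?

1670 CE

225 growth increments post-date the spawning break.
The growth increment at the ventral margin is 1895 CE, so the spawning break dates to 1895 − 225 = 1670 CE.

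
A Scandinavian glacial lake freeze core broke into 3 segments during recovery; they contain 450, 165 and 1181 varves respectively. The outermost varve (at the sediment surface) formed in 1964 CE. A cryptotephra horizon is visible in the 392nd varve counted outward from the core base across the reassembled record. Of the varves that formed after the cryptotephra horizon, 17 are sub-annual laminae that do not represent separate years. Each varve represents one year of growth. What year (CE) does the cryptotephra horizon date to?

Total varves = 450 + 165 + 1181 = 1796.
1796 − 392 = 1404 varves lie beyond the cryptotephra horizon toward the sediment surface.
Excluding 17 false varves: 1404 − 17 = 1387.
Counting back 1387 years from 1964 CE places the cryptotephra horizon in 1964 − 1387 = 577 CE.

577 CE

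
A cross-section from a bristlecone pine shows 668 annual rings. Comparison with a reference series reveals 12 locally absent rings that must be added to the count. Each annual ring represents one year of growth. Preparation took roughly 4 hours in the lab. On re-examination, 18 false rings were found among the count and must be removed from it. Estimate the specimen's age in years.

662 yr

Adjusted count: 668 − 18 + 12 = 662 annual rings.
At one annual ring per year, that is 662 years.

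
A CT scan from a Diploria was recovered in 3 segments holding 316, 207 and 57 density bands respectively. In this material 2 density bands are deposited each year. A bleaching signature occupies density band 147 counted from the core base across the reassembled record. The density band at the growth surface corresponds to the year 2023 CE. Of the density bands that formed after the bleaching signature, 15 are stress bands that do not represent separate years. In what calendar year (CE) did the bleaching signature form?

1814 CE

Total density bands = 316 + 207 + 57 = 580.
580 − 147 = 433 density bands lie beyond the bleaching signature toward the growth surface.
Excluding 15 false density bands: 433 − 15 = 418.
418 density bands at 2 per year is 418 / 2 = 209 years.
The density band at the growth surface is 2023 CE, so the bleaching signature dates to 2023 − 209 = 1814 CE.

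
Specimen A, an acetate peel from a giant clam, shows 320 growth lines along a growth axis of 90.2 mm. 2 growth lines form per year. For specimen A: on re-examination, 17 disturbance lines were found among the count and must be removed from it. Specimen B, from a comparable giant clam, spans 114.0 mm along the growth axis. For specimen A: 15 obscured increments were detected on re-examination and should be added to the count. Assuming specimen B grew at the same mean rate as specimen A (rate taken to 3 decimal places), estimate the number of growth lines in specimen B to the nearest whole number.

402 growth lines

Specimen A: adjusted count: 320 − 17 + 15 = 318 growth lines.
Specimen A: 318 growth lines at 2 per year is 318 / 2 = 159 years.
A: 90.2 mm over 159 years gives 90.2 / 159 ≈ 0.567 mm/yr.
B spans 114.0 / 0.567 = 201.06 years; at 2 growth lines per year that is 201.06 × 2 ≈ 402 growth lines.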